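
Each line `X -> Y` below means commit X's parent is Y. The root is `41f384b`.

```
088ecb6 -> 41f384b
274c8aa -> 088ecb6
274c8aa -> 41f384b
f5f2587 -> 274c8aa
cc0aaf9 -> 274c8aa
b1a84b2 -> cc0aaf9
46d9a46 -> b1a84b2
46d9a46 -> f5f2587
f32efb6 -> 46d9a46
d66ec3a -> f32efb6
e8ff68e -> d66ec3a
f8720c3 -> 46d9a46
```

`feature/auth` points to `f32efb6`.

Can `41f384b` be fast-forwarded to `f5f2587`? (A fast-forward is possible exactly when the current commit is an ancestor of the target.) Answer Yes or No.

Yes

A fast-forward from 41f384b to f5f2587 is possible iff 41f384b is an ancestor of f5f2587.
Ancestors of f5f2587: {088ecb6, 274c8aa, 41f384b, f5f2587}.
41f384b is among them, so fast-forward is possible.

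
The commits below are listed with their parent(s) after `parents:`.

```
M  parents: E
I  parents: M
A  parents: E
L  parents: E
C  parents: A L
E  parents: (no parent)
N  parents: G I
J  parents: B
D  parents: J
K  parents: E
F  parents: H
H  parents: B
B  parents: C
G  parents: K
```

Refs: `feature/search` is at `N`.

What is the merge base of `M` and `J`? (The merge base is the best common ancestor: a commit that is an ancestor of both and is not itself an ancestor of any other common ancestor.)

E

Ancestors of M: {E, M}.
Ancestors of J: {A, B, C, E, J, L}.
Common ancestors: {E}.
The only common ancestor is E, so it is the merge base.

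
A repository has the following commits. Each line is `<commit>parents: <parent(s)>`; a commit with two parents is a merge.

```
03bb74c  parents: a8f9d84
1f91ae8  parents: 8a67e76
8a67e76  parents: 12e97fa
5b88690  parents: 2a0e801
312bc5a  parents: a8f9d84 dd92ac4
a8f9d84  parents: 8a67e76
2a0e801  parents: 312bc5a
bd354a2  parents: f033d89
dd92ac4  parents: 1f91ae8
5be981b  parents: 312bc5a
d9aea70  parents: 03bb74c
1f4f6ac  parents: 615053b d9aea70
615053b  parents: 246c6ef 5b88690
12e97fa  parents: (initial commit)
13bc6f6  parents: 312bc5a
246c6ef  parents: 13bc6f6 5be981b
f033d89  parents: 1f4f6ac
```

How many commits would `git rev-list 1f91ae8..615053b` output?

9

Reachable from 615053b: {12e97fa, 13bc6f6, 1f91ae8, 246c6ef, 2a0e801, 312bc5a, 5b88690, 5be981b, 615053b, 8a67e76, a8f9d84, dd92ac4}.
Reachable from 1f91ae8: {12e97fa, 1f91ae8, 8a67e76}.
In 615053b's history but not 1f91ae8's: {13bc6f6, 246c6ef, 2a0e801, 312bc5a, 5b88690, 5be981b, 615053b, a8f9d84, dd92ac4} — 9 commits.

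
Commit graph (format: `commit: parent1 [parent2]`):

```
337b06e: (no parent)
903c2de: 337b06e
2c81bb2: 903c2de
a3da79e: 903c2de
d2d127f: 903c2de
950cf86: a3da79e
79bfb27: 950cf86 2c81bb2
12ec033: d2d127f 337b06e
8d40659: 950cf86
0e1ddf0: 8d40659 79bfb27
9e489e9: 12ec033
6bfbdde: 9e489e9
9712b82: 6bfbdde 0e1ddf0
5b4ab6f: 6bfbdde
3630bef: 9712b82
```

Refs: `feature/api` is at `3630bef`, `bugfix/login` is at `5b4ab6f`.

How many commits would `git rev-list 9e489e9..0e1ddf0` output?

Reachable from 0e1ddf0: {0e1ddf0, 2c81bb2, 337b06e, 79bfb27, 8d40659, 903c2de, 950cf86, a3da79e}.
Reachable from 9e489e9: {12ec033, 337b06e, 903c2de, 9e489e9, d2d127f}.
In 0e1ddf0's history but not 9e489e9's: {0e1ddf0, 2c81bb2, 79bfb27, 8d40659, 950cf86, a3da79e} — 6 commits.

6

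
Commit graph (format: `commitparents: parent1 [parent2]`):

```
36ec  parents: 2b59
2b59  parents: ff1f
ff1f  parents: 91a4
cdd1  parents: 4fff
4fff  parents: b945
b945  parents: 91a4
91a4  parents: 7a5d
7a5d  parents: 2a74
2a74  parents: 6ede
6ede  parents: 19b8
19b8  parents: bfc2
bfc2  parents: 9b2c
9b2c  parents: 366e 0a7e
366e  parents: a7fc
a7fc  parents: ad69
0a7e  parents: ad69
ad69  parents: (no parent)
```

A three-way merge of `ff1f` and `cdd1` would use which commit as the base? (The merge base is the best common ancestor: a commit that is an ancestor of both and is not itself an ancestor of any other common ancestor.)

91a4

Ancestors of ff1f: {0a7e, 19b8, 2a74, 366e, 6ede, 7a5d, 91a4, 9b2c, a7fc, ad69, bfc2, ff1f}.
Ancestors of cdd1: {0a7e, 19b8, 2a74, 366e, 4fff, 6ede, 7a5d, 91a4, 9b2c, a7fc, ad69, b945, bfc2, cdd1}.
Common ancestors: {0a7e, 19b8, 2a74, 366e, 6ede, 7a5d, 91a4, 9b2c, a7fc, ad69, bfc2}.
Among these, 91a4 is not an ancestor of any other common ancestor — it is the merge base.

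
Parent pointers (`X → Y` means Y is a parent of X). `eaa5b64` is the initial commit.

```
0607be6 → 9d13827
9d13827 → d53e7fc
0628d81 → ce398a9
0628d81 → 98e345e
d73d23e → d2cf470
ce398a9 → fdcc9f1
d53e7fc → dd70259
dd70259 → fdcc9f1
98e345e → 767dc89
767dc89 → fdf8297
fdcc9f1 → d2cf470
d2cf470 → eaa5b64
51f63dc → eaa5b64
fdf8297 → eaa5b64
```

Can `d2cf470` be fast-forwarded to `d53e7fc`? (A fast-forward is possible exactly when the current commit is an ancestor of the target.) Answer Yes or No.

Yes

A fast-forward from d2cf470 to d53e7fc is possible iff d2cf470 is an ancestor of d53e7fc.
Ancestors of d53e7fc: {d2cf470, d53e7fc, dd70259, eaa5b64, fdcc9f1}.
d2cf470 is among them, so fast-forward is possible.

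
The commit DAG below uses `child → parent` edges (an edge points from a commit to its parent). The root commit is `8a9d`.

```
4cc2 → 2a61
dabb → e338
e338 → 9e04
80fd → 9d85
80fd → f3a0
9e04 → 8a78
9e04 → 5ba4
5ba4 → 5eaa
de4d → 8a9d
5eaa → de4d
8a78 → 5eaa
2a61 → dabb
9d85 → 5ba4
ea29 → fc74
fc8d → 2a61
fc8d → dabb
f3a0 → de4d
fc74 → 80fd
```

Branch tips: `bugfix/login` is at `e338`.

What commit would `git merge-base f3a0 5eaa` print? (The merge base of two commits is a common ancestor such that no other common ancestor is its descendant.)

de4d

Ancestors of f3a0: {8a9d, de4d, f3a0}.
Ancestors of 5eaa: {5eaa, 8a9d, de4d}.
Common ancestors: {8a9d, de4d}.
Among these, de4d is not an ancestor of any other common ancestor — it is the merge base.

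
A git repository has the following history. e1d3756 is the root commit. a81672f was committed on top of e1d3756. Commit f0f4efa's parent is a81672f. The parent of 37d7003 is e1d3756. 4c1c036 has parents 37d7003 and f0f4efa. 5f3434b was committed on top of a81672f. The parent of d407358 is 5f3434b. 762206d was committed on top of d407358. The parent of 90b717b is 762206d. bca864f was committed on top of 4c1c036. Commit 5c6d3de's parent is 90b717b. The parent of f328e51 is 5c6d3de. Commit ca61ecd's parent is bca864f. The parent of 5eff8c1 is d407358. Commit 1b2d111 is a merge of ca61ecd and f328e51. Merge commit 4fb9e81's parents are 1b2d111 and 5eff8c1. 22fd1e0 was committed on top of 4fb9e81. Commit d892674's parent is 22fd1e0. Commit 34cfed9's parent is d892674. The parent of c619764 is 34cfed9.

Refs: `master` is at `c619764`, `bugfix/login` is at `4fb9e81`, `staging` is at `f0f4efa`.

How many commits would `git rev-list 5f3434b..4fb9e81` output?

13

Reachable from 4fb9e81: {1b2d111, 37d7003, 4c1c036, 4fb9e81, 5c6d3de, 5eff8c1, 5f3434b, 762206d, 90b717b, a81672f, bca864f, ca61ecd, d407358, e1d3756, f0f4efa, f328e51}.
Reachable from 5f3434b: {5f3434b, a81672f, e1d3756}.
In 4fb9e81's history but not 5f3434b's: {1b2d111, 37d7003, 4c1c036, 4fb9e81, 5c6d3de, 5eff8c1, 762206d, 90b717b, bca864f, ca61ecd, d407358, f0f4efa, f328e51} — 13 commits.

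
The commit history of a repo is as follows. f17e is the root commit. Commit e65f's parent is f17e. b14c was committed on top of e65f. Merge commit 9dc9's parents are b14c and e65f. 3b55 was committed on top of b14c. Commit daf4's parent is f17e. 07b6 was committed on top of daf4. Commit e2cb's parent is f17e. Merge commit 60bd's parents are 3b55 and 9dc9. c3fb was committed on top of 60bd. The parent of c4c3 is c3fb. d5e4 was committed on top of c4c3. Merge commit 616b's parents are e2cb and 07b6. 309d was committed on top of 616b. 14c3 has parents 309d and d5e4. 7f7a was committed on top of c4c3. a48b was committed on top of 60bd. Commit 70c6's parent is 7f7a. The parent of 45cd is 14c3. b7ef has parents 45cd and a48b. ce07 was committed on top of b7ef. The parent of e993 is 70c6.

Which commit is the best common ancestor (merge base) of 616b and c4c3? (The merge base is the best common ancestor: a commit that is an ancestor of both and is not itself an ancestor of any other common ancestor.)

Ancestors of 616b: {07b6, 616b, daf4, e2cb, f17e}.
Ancestors of c4c3: {3b55, 60bd, 9dc9, b14c, c3fb, c4c3, e65f, f17e}.
Common ancestors: {f17e}.
The only common ancestor is f17e, so it is the merge base.

f17e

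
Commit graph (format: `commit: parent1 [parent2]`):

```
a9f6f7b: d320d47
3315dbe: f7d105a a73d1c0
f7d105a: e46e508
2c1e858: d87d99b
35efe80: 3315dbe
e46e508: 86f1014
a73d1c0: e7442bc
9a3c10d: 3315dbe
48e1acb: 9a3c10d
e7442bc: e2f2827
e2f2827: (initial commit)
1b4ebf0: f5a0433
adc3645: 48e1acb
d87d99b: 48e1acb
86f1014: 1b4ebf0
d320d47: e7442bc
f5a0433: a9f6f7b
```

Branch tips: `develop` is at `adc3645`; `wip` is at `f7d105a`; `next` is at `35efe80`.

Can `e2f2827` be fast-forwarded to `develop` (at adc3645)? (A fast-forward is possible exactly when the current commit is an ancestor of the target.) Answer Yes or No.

Yes

A fast-forward from e2f2827 to adc3645 is possible iff e2f2827 is an ancestor of adc3645.
Ancestors of adc3645: {1b4ebf0, 3315dbe, 48e1acb, 86f1014, 9a3c10d, a73d1c0, a9f6f7b, adc3645, d320d47, e2f2827, e46e508, e7442bc, f5a0433, f7d105a}.
e2f2827 is among them, so fast-forward is possible.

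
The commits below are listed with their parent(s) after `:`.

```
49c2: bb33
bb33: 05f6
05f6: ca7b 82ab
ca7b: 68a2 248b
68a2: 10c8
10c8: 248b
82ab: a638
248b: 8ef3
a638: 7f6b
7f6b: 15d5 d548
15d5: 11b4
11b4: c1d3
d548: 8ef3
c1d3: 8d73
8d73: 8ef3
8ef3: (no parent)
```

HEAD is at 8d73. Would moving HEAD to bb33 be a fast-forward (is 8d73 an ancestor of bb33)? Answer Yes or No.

Yes

A fast-forward from 8d73 to bb33 is possible iff 8d73 is an ancestor of bb33.
Ancestors of bb33: {05f6, 10c8, 11b4, 15d5, 248b, 68a2, 7f6b, 82ab, 8d73, 8ef3, a638, bb33, c1d3, ca7b, d548}.
8d73 is among them, so fast-forward is possible.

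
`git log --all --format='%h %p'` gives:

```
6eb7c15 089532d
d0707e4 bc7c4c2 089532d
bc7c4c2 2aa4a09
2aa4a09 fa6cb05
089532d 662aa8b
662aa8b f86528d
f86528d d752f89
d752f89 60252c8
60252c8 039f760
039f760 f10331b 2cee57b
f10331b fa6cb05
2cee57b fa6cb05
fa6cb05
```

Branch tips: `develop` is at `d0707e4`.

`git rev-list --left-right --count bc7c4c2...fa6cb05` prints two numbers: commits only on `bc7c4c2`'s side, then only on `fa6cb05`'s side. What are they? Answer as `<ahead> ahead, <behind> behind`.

2 ahead, 0 behind

Reachable from bc7c4c2: {2aa4a09, bc7c4c2, fa6cb05}.
Reachable from fa6cb05: {fa6cb05}.
Only in bc7c4c2's history (ahead): {2aa4a09, bc7c4c2} — 2.
Only in fa6cb05's history (behind): {} — 0.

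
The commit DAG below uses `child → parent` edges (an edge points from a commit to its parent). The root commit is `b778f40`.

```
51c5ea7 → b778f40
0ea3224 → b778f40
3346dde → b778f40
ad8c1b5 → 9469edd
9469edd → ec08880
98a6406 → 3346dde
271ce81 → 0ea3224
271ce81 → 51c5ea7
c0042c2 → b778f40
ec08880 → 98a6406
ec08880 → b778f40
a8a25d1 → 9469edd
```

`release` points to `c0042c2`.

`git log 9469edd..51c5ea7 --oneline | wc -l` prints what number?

1

Reachable from 51c5ea7: {51c5ea7, b778f40}.
Reachable from 9469edd: {3346dde, 9469edd, 98a6406, b778f40, ec08880}.
In 51c5ea7's history but not 9469edd's: {51c5ea7} — 1 commit.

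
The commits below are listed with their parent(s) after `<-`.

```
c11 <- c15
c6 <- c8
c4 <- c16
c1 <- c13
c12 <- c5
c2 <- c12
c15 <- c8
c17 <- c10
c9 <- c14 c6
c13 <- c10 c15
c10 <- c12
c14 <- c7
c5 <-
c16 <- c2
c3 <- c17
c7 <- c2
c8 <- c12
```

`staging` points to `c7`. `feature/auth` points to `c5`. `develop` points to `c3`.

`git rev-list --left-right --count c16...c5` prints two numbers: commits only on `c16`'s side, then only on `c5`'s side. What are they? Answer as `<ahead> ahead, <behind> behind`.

Reachable from c16: {c12, c16, c2, c5}.
Reachable from c5: {c5}.
Only in c16's history (ahead): {c12, c16, c2} — 3.
Only in c5's history (behind): {} — 0.

3 ahead, 0 behind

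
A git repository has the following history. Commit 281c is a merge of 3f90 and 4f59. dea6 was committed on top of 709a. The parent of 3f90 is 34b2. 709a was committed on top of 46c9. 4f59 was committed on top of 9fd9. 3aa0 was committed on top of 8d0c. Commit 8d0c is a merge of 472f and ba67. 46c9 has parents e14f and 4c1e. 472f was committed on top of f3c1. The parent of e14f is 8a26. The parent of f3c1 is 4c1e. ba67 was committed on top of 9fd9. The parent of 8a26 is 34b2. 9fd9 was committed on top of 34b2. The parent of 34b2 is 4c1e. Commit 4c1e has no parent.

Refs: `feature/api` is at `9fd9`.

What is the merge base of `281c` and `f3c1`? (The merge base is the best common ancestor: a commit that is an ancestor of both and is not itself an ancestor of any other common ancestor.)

4c1e

Ancestors of 281c: {281c, 34b2, 3f90, 4c1e, 4f59, 9fd9}.
Ancestors of f3c1: {4c1e, f3c1}.
Common ancestors: {4c1e}.
The only common ancestor is 4c1e, so it is the merge base.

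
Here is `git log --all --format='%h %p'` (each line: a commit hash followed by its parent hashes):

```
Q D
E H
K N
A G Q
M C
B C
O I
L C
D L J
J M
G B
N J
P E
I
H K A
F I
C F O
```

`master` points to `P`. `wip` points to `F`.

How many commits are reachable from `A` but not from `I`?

11

Reachable from A: {A, B, C, D, F, G, I, J, L, M, O, Q}.
Reachable from I: {I}.
In A's history but not I's: {A, B, C, D, F, G, J, L, M, O, Q} — 11 commits.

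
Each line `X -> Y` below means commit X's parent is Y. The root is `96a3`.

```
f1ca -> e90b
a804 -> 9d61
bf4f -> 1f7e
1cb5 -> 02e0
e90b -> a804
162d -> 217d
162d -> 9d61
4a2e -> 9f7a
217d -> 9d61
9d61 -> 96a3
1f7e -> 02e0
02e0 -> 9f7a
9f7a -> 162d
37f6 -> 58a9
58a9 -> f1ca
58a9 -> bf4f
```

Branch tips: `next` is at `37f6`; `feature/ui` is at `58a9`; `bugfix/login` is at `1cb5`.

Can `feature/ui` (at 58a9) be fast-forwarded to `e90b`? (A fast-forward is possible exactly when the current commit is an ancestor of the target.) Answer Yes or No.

A fast-forward from 58a9 to e90b is possible iff 58a9 is an ancestor of e90b.
Ancestors of e90b: {96a3, 9d61, a804, e90b}.
58a9 is not among them, so fast-forward is not possible.

No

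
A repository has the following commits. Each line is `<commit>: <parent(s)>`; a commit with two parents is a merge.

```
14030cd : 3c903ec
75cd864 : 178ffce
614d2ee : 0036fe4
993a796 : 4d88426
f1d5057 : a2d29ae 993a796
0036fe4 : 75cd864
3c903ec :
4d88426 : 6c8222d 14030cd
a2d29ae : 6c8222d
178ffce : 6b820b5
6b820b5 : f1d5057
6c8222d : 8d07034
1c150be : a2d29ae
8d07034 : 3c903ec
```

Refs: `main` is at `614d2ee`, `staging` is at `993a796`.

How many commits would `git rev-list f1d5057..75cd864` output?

3

Reachable from 75cd864: {14030cd, 178ffce, 3c903ec, 4d88426, 6b820b5, 6c8222d, 75cd864, 8d07034, 993a796, a2d29ae, f1d5057}.
Reachable from f1d5057: {14030cd, 3c903ec, 4d88426, 6c8222d, 8d07034, 993a796, a2d29ae, f1d5057}.
In 75cd864's history but not f1d5057's: {178ffce, 6b820b5, 75cd864} — 3 commits.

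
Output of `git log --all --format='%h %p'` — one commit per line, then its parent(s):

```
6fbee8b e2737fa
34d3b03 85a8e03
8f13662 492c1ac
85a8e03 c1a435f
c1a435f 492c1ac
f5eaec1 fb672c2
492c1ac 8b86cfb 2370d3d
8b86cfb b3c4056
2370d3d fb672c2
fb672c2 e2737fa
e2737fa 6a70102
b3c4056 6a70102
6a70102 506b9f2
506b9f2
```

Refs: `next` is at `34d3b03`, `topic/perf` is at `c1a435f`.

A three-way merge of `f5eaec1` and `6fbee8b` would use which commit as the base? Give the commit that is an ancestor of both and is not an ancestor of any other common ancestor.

Ancestors of f5eaec1: {506b9f2, 6a70102, e2737fa, f5eaec1, fb672c2}.
Ancestors of 6fbee8b: {506b9f2, 6a70102, 6fbee8b, e2737fa}.
Common ancestors: {506b9f2, 6a70102, e2737fa}.
Among these, e2737fa is not an ancestor of any other common ancestor — it is the merge base.

e2737fa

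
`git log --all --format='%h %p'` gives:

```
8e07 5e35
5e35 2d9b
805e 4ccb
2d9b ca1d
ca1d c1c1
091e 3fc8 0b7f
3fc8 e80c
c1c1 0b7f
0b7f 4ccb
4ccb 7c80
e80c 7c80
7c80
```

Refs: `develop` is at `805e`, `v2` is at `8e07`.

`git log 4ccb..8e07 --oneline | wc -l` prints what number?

Reachable from 8e07: {0b7f, 2d9b, 4ccb, 5e35, 7c80, 8e07, c1c1, ca1d}.
Reachable from 4ccb: {4ccb, 7c80}.
In 8e07's history but not 4ccb's: {0b7f, 2d9b, 5e35, 8e07, c1c1, ca1d} — 6 commits.

6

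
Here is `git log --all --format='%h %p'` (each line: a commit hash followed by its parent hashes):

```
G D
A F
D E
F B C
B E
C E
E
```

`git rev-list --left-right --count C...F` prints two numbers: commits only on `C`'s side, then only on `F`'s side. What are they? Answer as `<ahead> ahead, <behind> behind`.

0 ahead, 2 behind

Reachable from C: {C, E}.
Reachable from F: {B, C, E, F}.
Only in C's history (ahead): {} — 0.
Only in F's history (behind): {B, F} — 2.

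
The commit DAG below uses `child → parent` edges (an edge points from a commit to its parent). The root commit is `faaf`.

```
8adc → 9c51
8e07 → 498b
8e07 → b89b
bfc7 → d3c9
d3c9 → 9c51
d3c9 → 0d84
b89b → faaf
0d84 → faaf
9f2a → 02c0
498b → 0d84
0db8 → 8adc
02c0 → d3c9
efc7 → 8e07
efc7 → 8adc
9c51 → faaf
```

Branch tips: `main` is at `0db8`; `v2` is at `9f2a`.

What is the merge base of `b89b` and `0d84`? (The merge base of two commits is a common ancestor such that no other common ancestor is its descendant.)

Ancestors of b89b: {b89b, faaf}.
Ancestors of 0d84: {0d84, faaf}.
Common ancestors: {faaf}.
The only common ancestor is faaf, so it is the merge base.

faaf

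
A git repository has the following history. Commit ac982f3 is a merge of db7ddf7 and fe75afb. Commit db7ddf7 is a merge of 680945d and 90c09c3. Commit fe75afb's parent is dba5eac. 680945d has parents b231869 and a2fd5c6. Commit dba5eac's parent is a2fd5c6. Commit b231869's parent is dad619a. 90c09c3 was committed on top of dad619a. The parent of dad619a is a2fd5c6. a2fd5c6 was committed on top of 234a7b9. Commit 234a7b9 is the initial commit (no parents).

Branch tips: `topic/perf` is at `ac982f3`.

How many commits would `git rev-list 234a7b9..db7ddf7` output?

6

Reachable from db7ddf7: {234a7b9, 680945d, 90c09c3, a2fd5c6, b231869, dad619a, db7ddf7}.
Reachable from 234a7b9: {234a7b9}.
In db7ddf7's history but not 234a7b9's: {680945d, 90c09c3, a2fd5c6, b231869, dad619a, db7ddf7} — 6 commits.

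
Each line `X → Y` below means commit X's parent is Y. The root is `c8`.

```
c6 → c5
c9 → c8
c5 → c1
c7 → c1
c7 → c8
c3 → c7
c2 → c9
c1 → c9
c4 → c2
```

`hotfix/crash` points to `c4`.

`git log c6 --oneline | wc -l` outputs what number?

5

Walking parent pointers from c6: reachable set = {c1, c5, c6, c8, c9}.
That is 5 commits.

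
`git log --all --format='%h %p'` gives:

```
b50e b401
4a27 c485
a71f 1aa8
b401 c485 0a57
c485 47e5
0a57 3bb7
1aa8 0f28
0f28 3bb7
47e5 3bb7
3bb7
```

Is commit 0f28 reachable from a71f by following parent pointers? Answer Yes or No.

Yes

Ancestors of a71f (commits reachable by following parents): {0f28, 1aa8, 3bb7, a71f}.
0f28 is in that set, so it is an ancestor of a71f.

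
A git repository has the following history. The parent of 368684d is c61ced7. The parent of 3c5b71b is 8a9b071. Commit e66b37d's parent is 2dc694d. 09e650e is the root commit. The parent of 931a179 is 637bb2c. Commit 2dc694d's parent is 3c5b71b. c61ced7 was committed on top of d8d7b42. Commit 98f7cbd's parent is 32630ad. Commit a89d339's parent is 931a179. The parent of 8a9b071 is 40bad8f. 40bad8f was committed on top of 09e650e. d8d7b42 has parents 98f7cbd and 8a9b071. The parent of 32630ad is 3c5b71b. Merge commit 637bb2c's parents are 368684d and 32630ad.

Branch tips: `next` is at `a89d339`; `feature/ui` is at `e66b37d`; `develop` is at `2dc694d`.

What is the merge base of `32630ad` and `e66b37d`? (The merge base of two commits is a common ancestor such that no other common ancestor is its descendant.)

3c5b71b

Ancestors of 32630ad: {09e650e, 32630ad, 3c5b71b, 40bad8f, 8a9b071}.
Ancestors of e66b37d: {09e650e, 2dc694d, 3c5b71b, 40bad8f, 8a9b071, e66b37d}.
Common ancestors: {09e650e, 3c5b71b, 40bad8f, 8a9b071}.
Among these, 3c5b71b is not an ancestor of any other common ancestor — it is the merge base.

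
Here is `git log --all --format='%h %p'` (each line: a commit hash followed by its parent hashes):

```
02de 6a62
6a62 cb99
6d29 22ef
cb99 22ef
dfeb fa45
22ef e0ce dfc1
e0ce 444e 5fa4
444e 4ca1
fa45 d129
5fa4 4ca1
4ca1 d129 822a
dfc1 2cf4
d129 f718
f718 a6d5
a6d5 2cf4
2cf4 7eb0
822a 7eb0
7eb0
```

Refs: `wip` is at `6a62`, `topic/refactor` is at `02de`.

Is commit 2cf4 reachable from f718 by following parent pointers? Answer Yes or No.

Ancestors of f718 (commits reachable by following parents): {2cf4, 7eb0, a6d5, f718}.
2cf4 is in that set, so it is an ancestor of f718.

Yes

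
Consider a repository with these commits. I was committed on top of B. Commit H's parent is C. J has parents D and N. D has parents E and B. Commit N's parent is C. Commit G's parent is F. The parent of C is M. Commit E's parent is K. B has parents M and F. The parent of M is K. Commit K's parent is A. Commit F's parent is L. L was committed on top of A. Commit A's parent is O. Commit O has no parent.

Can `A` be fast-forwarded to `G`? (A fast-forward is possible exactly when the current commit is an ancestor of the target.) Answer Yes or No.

A fast-forward from A to G is possible iff A is an ancestor of G.
Ancestors of G: {A, F, G, L, O}.
A is among them, so fast-forward is possible.

Yes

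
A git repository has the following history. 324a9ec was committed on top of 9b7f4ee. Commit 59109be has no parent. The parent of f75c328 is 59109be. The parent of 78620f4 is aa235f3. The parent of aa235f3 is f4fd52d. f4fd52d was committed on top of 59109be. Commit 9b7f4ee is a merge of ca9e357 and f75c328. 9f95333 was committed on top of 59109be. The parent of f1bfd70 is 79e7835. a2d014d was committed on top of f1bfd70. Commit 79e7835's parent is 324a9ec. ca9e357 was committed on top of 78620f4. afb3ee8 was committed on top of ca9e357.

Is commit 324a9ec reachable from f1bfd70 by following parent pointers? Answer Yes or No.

Yes

Ancestors of f1bfd70 (commits reachable by following parents): {324a9ec, 59109be, 78620f4, 79e7835, 9b7f4ee, aa235f3, ca9e357, f1bfd70, f4fd52d, f75c328}.
324a9ec is in that set, so it is an ancestor of f1bfd70.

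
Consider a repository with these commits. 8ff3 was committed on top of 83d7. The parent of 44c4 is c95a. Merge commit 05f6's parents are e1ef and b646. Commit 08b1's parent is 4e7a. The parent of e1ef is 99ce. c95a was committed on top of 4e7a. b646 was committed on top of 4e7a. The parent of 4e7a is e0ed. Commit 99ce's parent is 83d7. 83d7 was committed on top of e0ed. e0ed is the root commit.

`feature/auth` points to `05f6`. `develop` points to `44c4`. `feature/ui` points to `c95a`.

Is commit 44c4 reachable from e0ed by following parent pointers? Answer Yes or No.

No

Ancestors of e0ed: {e0ed}.
44c4 is not in that set, so it is not an ancestor of e0ed.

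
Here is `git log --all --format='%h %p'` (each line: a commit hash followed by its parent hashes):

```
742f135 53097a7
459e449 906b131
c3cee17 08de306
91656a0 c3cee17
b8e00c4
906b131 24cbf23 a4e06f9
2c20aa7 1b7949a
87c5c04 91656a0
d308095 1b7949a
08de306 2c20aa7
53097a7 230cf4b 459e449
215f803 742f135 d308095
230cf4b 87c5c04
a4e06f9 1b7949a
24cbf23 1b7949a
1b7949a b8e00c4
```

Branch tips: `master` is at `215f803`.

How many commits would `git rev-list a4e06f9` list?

3

Walking parent pointers from a4e06f9: reachable set = {1b7949a, a4e06f9, b8e00c4}.
That is 3 commits.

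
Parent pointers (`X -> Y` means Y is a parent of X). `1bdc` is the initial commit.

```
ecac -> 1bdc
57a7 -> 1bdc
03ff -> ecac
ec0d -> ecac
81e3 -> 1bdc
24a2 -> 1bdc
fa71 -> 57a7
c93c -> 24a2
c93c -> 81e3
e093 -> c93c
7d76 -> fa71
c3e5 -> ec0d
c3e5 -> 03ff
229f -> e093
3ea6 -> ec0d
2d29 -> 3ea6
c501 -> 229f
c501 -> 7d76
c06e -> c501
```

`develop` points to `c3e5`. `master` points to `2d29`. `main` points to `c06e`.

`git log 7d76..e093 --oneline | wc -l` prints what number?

Reachable from e093: {1bdc, 24a2, 81e3, c93c, e093}.
Reachable from 7d76: {1bdc, 57a7, 7d76, fa71}.
In e093's history but not 7d76's: {24a2, 81e3, c93c, e093} — 4 commits.

4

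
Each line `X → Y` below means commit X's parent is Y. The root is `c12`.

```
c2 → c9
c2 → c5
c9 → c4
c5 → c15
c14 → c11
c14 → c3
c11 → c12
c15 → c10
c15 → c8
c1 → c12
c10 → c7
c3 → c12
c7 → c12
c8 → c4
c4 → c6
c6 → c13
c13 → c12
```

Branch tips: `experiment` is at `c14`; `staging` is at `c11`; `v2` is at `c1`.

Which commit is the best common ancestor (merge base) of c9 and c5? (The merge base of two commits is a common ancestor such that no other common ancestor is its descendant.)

c4

Ancestors of c9: {c12, c13, c4, c6, c9}.
Ancestors of c5: {c10, c12, c13, c15, c4, c5, c6, c7, c8}.
Common ancestors: {c12, c13, c4, c6}.
Among these, c4 is not an ancestor of any other common ancestor — it is the merge base.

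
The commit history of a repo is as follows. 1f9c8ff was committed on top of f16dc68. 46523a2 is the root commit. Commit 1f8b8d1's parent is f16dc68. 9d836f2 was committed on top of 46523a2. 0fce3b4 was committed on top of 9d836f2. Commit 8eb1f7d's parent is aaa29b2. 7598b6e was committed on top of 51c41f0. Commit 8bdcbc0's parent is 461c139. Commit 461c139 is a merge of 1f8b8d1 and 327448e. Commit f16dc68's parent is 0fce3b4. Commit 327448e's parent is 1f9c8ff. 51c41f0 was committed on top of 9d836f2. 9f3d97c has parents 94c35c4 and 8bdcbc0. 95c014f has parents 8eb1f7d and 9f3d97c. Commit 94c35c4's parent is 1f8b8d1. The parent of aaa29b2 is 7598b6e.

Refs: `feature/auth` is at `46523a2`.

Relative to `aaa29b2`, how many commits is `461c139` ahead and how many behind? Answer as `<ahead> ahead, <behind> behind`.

6 ahead, 3 behind

Reachable from 461c139: {0fce3b4, 1f8b8d1, 1f9c8ff, 327448e, 461c139, 46523a2, 9d836f2, f16dc68}.
Reachable from aaa29b2: {46523a2, 51c41f0, 7598b6e, 9d836f2, aaa29b2}.
Only in 461c139's history (ahead): {0fce3b4, 1f8b8d1, 1f9c8ff, 327448e, 461c139, f16dc68} — 6.
Only in aaa29b2's history (behind): {51c41f0, 7598b6e, aaa29b2} — 3.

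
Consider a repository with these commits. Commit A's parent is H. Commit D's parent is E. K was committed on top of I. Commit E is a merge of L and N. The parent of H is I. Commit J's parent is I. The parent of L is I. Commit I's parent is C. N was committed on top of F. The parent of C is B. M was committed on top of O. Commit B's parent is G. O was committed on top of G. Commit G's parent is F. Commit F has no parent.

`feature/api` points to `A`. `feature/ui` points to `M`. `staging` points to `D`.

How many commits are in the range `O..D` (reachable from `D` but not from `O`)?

7

Reachable from D: {B, C, D, E, F, G, I, L, N}.
Reachable from O: {F, G, O}.
In D's history but not O's: {B, C, D, E, I, L, N} — 7 commits.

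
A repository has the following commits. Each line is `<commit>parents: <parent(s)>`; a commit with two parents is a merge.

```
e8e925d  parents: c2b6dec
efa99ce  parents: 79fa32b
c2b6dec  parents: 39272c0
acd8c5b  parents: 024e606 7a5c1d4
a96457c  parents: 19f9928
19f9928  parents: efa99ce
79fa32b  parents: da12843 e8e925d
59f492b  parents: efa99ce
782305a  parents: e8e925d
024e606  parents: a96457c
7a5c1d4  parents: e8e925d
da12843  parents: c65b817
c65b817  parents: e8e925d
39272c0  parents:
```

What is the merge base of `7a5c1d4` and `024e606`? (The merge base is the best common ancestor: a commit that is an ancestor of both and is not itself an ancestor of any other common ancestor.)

e8e925d

Ancestors of 7a5c1d4: {39272c0, 7a5c1d4, c2b6dec, e8e925d}.
Ancestors of 024e606: {024e606, 19f9928, 39272c0, 79fa32b, a96457c, c2b6dec, c65b817, da12843, e8e925d, efa99ce}.
Common ancestors: {39272c0, c2b6dec, e8e925d}.
Among these, e8e925d is not an ancestor of any other common ancestor — it is the merge base.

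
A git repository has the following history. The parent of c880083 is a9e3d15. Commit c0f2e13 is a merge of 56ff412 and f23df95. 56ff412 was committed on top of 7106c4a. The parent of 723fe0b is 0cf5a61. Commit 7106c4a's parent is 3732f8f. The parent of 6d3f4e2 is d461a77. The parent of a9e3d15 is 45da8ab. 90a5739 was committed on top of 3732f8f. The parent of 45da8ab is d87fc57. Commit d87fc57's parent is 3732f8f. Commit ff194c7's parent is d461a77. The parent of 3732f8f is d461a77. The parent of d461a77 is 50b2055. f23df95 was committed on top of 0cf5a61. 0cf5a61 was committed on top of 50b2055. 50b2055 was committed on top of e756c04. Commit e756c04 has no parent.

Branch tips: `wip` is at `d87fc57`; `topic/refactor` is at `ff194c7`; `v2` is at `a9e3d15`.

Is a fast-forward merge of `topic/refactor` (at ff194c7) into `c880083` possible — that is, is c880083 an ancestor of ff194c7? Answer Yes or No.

No

A fast-forward from c880083 to ff194c7 is possible iff c880083 is an ancestor of ff194c7.
Ancestors of ff194c7: {50b2055, d461a77, e756c04, ff194c7}.
c880083 is not among them, so fast-forward is not possible.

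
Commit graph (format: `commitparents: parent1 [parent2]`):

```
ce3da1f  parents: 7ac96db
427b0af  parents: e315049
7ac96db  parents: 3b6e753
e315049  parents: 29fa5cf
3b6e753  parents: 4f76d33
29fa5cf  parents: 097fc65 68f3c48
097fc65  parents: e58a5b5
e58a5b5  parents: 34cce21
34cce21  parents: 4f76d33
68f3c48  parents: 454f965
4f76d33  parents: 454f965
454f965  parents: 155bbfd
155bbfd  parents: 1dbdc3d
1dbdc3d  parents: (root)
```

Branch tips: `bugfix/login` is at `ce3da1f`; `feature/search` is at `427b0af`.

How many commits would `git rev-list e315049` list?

10

Walking parent pointers from e315049: reachable set = {097fc65, 155bbfd, 1dbdc3d, 29fa5cf, 34cce21, 454f965, 4f76d33, 68f3c48, e315049, e58a5b5}.
That is 10 commits.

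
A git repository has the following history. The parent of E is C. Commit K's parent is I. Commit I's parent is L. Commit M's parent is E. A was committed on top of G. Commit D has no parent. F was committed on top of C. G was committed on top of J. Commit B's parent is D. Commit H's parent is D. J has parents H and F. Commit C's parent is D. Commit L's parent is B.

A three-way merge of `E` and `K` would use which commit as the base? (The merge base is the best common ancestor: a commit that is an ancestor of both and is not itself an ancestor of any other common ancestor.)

Ancestors of E: {C, D, E}.
Ancestors of K: {B, D, I, K, L}.
Common ancestors: {D}.
The only common ancestor is D, so it is the merge base.

D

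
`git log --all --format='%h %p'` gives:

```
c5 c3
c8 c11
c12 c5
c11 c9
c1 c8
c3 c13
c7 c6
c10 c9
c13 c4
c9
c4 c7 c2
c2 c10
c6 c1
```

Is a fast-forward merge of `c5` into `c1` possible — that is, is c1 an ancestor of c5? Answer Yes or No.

Yes

A fast-forward from c1 to c5 is possible iff c1 is an ancestor of c5.
Ancestors of c5: {c1, c10, c11, c13, c2, c3, c4, c5, c6, c7, c8, c9}.
c1 is among them, so fast-forward is possible.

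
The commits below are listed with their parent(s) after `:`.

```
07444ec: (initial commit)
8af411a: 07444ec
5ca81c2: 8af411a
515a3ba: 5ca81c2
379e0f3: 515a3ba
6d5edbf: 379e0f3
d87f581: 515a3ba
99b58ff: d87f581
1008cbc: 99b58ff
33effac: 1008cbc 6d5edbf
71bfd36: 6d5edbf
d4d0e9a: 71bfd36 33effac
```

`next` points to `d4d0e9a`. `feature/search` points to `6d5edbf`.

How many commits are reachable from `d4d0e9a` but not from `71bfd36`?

5

Reachable from d4d0e9a: {07444ec, 1008cbc, 33effac, 379e0f3, 515a3ba, 5ca81c2, 6d5edbf, 71bfd36, 8af411a, 99b58ff, d4d0e9a, d87f581}.
Reachable from 71bfd36: {07444ec, 379e0f3, 515a3ba, 5ca81c2, 6d5edbf, 71bfd36, 8af411a}.
In d4d0e9a's history but not 71bfd36's: {1008cbc, 33effac, 99b58ff, d4d0e9a, d87f581} — 5 commits.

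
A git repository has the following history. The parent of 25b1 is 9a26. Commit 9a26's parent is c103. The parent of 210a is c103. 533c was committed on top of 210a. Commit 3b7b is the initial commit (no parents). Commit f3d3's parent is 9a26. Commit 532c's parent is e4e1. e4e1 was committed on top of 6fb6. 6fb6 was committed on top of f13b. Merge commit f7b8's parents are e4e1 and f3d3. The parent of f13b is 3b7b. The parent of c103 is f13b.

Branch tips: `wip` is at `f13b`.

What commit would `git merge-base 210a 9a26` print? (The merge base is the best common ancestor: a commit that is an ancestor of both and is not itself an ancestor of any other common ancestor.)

Ancestors of 210a: {210a, 3b7b, c103, f13b}.
Ancestors of 9a26: {3b7b, 9a26, c103, f13b}.
Common ancestors: {3b7b, c103, f13b}.
Among these, c103 is not an ancestor of any other common ancestor — it is the merge base.

c103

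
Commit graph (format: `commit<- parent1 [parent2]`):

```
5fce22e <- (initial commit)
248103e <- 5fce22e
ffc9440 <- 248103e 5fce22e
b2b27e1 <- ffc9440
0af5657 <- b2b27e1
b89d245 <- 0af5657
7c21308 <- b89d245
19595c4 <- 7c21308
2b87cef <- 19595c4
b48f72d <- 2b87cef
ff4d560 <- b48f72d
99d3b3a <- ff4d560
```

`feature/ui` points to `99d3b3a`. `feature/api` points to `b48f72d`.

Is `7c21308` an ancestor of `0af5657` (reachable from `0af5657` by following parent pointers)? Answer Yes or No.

Ancestors of 0af5657: {0af5657, 248103e, 5fce22e, b2b27e1, ffc9440}.
7c21308 is not in that set, so it is not an ancestor of 0af5657.

No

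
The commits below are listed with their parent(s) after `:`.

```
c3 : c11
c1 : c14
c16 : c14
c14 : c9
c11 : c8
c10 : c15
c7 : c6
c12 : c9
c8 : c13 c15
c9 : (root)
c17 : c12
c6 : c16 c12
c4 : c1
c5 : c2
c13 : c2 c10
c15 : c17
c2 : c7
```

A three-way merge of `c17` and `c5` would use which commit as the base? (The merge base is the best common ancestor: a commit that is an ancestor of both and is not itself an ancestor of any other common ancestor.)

c12

Ancestors of c17: {c12, c17, c9}.
Ancestors of c5: {c12, c14, c16, c2, c5, c6, c7, c9}.
Common ancestors: {c12, c9}.
Among these, c12 is not an ancestor of any other common ancestor — it is the merge base.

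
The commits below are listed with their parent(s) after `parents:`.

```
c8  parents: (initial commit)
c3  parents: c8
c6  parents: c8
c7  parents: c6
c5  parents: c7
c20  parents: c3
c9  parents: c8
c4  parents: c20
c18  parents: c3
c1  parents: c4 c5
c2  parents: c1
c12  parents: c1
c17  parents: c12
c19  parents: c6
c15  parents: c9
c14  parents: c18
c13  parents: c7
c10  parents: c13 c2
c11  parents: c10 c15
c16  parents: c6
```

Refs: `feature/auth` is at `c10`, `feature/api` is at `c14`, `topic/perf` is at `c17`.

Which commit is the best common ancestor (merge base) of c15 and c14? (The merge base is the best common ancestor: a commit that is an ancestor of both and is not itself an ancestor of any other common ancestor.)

Ancestors of c15: {c15, c8, c9}.
Ancestors of c14: {c14, c18, c3, c8}.
Common ancestors: {c8}.
The only common ancestor is c8, so it is the merge base.

c8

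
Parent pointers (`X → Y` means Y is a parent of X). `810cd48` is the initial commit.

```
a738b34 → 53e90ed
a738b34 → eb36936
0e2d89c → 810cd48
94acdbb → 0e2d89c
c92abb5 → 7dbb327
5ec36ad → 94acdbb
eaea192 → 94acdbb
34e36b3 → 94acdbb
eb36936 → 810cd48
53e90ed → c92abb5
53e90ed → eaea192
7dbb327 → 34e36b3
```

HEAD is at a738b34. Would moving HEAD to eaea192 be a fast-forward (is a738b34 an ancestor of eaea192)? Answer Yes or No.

A fast-forward from a738b34 to eaea192 is possible iff a738b34 is an ancestor of eaea192.
Ancestors of eaea192: {0e2d89c, 810cd48, 94acdbb, eaea192}.
a738b34 is not among them, so fast-forward is not possible.

No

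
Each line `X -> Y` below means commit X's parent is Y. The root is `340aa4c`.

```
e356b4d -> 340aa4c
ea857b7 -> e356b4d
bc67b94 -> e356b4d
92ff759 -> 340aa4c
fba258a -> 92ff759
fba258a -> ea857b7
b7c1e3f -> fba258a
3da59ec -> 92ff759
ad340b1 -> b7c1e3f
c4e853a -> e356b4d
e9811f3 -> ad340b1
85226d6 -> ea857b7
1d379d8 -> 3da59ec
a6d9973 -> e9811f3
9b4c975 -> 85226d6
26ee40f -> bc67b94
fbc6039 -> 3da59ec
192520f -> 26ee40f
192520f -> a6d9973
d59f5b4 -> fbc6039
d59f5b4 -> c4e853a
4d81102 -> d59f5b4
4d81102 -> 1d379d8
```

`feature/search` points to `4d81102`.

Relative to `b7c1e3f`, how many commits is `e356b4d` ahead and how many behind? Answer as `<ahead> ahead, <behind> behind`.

Reachable from e356b4d: {340aa4c, e356b4d}.
Reachable from b7c1e3f: {340aa4c, 92ff759, b7c1e3f, e356b4d, ea857b7, fba258a}.
Only in e356b4d's history (ahead): {} — 0.
Only in b7c1e3f's history (behind): {92ff759, b7c1e3f, ea857b7, fba258a} — 4.

0 ahead, 4 behind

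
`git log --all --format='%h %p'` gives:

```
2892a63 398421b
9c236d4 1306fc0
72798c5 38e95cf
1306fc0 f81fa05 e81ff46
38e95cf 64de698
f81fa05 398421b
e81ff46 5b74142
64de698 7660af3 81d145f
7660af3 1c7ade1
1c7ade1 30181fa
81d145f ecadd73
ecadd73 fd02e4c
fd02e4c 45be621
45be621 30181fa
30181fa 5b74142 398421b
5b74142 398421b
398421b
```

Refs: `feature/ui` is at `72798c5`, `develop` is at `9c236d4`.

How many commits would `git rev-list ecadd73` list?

Walking parent pointers from ecadd73: reachable set = {30181fa, 398421b, 45be621, 5b74142, ecadd73, fd02e4c}.
That is 6 commits.

6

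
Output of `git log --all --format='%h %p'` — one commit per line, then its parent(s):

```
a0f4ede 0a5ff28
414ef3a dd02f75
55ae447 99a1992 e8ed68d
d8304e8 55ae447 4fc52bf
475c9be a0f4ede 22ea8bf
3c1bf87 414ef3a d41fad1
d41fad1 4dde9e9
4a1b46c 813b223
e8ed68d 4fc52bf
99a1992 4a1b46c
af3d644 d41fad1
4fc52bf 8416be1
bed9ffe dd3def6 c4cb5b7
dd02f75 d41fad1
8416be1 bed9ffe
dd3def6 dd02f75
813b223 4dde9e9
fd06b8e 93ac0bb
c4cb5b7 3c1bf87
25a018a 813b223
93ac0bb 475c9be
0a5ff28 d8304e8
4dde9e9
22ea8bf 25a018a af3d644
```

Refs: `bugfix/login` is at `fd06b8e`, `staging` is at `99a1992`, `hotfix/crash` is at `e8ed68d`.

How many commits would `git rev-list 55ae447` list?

Walking parent pointers from 55ae447: reachable set = {3c1bf87, 414ef3a, 4a1b46c, 4dde9e9, 4fc52bf, 55ae447, 813b223, 8416be1, 99a1992, bed9ffe, c4cb5b7, d41fad1, dd02f75, dd3def6, e8ed68d}.
That is 15 commits.

15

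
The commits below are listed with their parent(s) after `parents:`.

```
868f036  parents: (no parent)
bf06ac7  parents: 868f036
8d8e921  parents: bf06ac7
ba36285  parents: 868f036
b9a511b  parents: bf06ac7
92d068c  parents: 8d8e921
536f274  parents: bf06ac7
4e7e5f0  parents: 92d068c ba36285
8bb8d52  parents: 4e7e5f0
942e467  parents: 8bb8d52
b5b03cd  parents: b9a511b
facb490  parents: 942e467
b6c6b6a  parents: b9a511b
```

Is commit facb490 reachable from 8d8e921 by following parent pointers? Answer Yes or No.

Ancestors of 8d8e921: {868f036, 8d8e921, bf06ac7}.
facb490 is not in that set, so it is not an ancestor of 8d8e921.

No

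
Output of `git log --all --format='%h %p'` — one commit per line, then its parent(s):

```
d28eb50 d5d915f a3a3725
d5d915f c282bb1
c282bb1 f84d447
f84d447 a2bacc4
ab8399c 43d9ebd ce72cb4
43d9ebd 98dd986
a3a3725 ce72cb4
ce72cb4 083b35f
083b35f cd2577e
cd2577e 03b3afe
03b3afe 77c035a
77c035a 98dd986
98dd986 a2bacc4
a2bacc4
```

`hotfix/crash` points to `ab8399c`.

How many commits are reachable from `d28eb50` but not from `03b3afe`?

8

Reachable from d28eb50: {03b3afe, 083b35f, 77c035a, 98dd986, a2bacc4, a3a3725, c282bb1, cd2577e, ce72cb4, d28eb50, d5d915f, f84d447}.
Reachable from 03b3afe: {03b3afe, 77c035a, 98dd986, a2bacc4}.
In d28eb50's history but not 03b3afe's: {083b35f, a3a3725, c282bb1, cd2577e, ce72cb4, d28eb50, d5d915f, f84d447} — 8 commits.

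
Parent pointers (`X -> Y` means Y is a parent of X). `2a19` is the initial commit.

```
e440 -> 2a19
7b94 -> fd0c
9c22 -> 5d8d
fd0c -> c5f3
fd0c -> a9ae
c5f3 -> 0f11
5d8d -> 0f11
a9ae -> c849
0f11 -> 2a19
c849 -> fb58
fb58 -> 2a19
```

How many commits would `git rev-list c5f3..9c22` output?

Reachable from 9c22: {0f11, 2a19, 5d8d, 9c22}.
Reachable from c5f3: {0f11, 2a19, c5f3}.
In 9c22's history but not c5f3's: {5d8d, 9c22} — 2 commits.

2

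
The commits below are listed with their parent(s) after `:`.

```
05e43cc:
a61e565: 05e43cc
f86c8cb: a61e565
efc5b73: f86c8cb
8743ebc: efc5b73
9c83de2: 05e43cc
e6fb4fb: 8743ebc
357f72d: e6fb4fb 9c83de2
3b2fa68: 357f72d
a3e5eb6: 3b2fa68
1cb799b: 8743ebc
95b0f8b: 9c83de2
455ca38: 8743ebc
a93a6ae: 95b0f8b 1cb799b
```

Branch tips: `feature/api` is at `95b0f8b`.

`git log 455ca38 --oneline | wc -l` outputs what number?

Walking parent pointers from 455ca38: reachable set = {05e43cc, 455ca38, 8743ebc, a61e565, efc5b73, f86c8cb}.
That is 6 commits.

6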